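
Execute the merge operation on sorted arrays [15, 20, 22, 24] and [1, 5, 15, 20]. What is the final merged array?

Merging process:

Compare 15 vs 1: take 1 from right. Merged: [1]
Compare 15 vs 5: take 5 from right. Merged: [1, 5]
Compare 15 vs 15: take 15 from left. Merged: [1, 5, 15]
Compare 20 vs 15: take 15 from right. Merged: [1, 5, 15, 15]
Compare 20 vs 20: take 20 from left. Merged: [1, 5, 15, 15, 20]
Compare 22 vs 20: take 20 from right. Merged: [1, 5, 15, 15, 20, 20]
Append remaining from left: [22, 24]. Merged: [1, 5, 15, 15, 20, 20, 22, 24]

Final merged array: [1, 5, 15, 15, 20, 20, 22, 24]
Total comparisons: 6

The merged array is [1, 5, 15, 15, 20, 20, 22, 24], requiring 6 comparisons. The merge step runs in O(n) time where n is the total number of elements.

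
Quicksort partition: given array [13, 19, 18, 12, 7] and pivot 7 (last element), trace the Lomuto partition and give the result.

Lomuto partition with pivot = 7:

Initial array: [13, 19, 18, 12, 7]

arr[0]=13 > 7: no swap
arr[1]=19 > 7: no swap
arr[2]=18 > 7: no swap
arr[3]=12 > 7: no swap

Place pivot at position 0: [7, 19, 18, 12, 13]
Pivot position: 0

After partitioning with pivot 7, the array becomes [7, 19, 18, 12, 13]. The pivot is placed at index 0. All elements to the left of the pivot are <= 7, and all elements to the right are > 7.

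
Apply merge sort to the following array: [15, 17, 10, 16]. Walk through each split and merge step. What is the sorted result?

Merge sort trace:

Split: [15, 17, 10, 16] -> [15, 17] and [10, 16]
  Split: [15, 17] -> [15] and [17]
  Merge: [15] + [17] -> [15, 17]
  Split: [10, 16] -> [10] and [16]
  Merge: [10] + [16] -> [10, 16]
Merge: [15, 17] + [10, 16] -> [10, 15, 16, 17]

Final sorted array: [10, 15, 16, 17]

The merge sort proceeds by recursively splitting the array and merging sorted halves.
After all merges, the sorted array is [10, 15, 16, 17].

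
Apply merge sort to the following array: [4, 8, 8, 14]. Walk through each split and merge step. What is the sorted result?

Merge sort trace:

Split: [4, 8, 8, 14] -> [4, 8] and [8, 14]
  Split: [4, 8] -> [4] and [8]
  Merge: [4] + [8] -> [4, 8]
  Split: [8, 14] -> [8] and [14]
  Merge: [8] + [14] -> [8, 14]
Merge: [4, 8] + [8, 14] -> [4, 8, 8, 14]

Final sorted array: [4, 8, 8, 14]

The merge sort proceeds by recursively splitting the array and merging sorted halves.
After all merges, the sorted array is [4, 8, 8, 14].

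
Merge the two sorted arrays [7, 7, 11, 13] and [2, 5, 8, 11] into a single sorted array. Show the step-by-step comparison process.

Merging process:

Compare 7 vs 2: take 2 from right. Merged: [2]
Compare 7 vs 5: take 5 from right. Merged: [2, 5]
Compare 7 vs 8: take 7 from left. Merged: [2, 5, 7]
Compare 7 vs 8: take 7 from left. Merged: [2, 5, 7, 7]
Compare 11 vs 8: take 8 from right. Merged: [2, 5, 7, 7, 8]
Compare 11 vs 11: take 11 from left. Merged: [2, 5, 7, 7, 8, 11]
Compare 13 vs 11: take 11 from right. Merged: [2, 5, 7, 7, 8, 11, 11]
Append remaining from left: [13]. Merged: [2, 5, 7, 7, 8, 11, 11, 13]

Final merged array: [2, 5, 7, 7, 8, 11, 11, 13]
Total comparisons: 7

The merged array is [2, 5, 7, 7, 8, 11, 11, 13], requiring 7 comparisons. The merge step runs in O(n) time where n is the total number of elements.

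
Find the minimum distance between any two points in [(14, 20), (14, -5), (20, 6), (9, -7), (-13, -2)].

Computing all pairwise distances among 5 points:

d((14, 20), (14, -5)) = 25.0
d((14, 20), (20, 6)) = 15.2315
d((14, 20), (9, -7)) = 27.4591
d((14, 20), (-13, -2)) = 34.8281
d((14, -5), (20, 6)) = 12.53
d((14, -5), (9, -7)) = 5.3852 <-- minimum
d((14, -5), (-13, -2)) = 27.1662
d((20, 6), (9, -7)) = 17.0294
d((20, 6), (-13, -2)) = 33.9559
d((9, -7), (-13, -2)) = 22.561

Closest pair: (14, -5) and (9, -7) with distance 5.3852

The closest pair is (14, -5) and (9, -7) with Euclidean distance 5.3852. For 5 points, brute-force pairwise comparison is shown above. For large n, the divide-and-conquer algorithm (sort by x, recurse on halves, check the dividing strip) achieves O(n log n).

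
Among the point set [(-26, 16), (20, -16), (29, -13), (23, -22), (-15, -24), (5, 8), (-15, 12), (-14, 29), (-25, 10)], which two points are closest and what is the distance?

Computing all pairwise distances among 9 points:

d((-26, 16), (20, -16)) = 56.0357
d((-26, 16), (29, -13)) = 62.1772
d((-26, 16), (23, -22)) = 62.0081
d((-26, 16), (-15, -24)) = 41.4849
d((-26, 16), (5, 8)) = 32.0156
d((-26, 16), (-15, 12)) = 11.7047
d((-26, 16), (-14, 29)) = 17.6918
d((-26, 16), (-25, 10)) = 6.0828 <-- minimum
d((20, -16), (29, -13)) = 9.4868
d((20, -16), (23, -22)) = 6.7082
d((20, -16), (-15, -24)) = 35.9026
d((20, -16), (5, 8)) = 28.3019
d((20, -16), (-15, 12)) = 44.8219
d((20, -16), (-14, 29)) = 56.4004
d((20, -16), (-25, 10)) = 51.9711
d((29, -13), (23, -22)) = 10.8167
d((29, -13), (-15, -24)) = 45.3542
d((29, -13), (5, 8)) = 31.8904
d((29, -13), (-15, 12)) = 50.6063
d((29, -13), (-14, 29)) = 60.1082
d((29, -13), (-25, 10)) = 58.6941
d((23, -22), (-15, -24)) = 38.0526
d((23, -22), (5, 8)) = 34.9857
d((23, -22), (-15, 12)) = 50.9902
d((23, -22), (-14, 29)) = 63.0079
d((23, -22), (-25, 10)) = 57.6888
d((-15, -24), (5, 8)) = 37.7359
d((-15, -24), (-15, 12)) = 36.0
d((-15, -24), (-14, 29)) = 53.0094
d((-15, -24), (-25, 10)) = 35.4401
d((5, 8), (-15, 12)) = 20.3961
d((5, 8), (-14, 29)) = 28.3196
d((5, 8), (-25, 10)) = 30.0666
d((-15, 12), (-14, 29)) = 17.0294
d((-15, 12), (-25, 10)) = 10.198
d((-14, 29), (-25, 10)) = 21.9545

Closest pair: (-26, 16) and (-25, 10) with distance 6.0828

The closest pair is (-26, 16) and (-25, 10) with Euclidean distance 6.0828. For 9 points, brute-force pairwise comparison is shown above. For large n, the divide-and-conquer algorithm (sort by x, recurse on halves, check the dividing strip) achieves O(n log n).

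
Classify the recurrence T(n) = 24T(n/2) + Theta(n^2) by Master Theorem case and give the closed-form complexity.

Master Theorem for T(n) = 24T(n/2) + O(n^2):

a = 24, b = 2, c = 2
log_b(a) = log_2(24) = 4.5850

Case 1: c = 2 < log_2(24) = 4.5850
T(n) = O(n^(log_2 24))

For T(n) = 24T(n/2) + O(n^2): log_2(24) = 4.5850. This is Case 1 of the Master Theorem (c < log_b(a), work dominated by leaves), giving O(n^(log_2 24)).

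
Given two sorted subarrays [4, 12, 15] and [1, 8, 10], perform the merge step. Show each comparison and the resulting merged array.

Merging process:

Compare 4 vs 1: take 1 from right. Merged: [1]
Compare 4 vs 8: take 4 from left. Merged: [1, 4]
Compare 12 vs 8: take 8 from right. Merged: [1, 4, 8]
Compare 12 vs 10: take 10 from right. Merged: [1, 4, 8, 10]
Append remaining from left: [12, 15]. Merged: [1, 4, 8, 10, 12, 15]

Final merged array: [1, 4, 8, 10, 12, 15]
Total comparisons: 4

The merged array is [1, 4, 8, 10, 12, 15], requiring 4 comparisons. The merge step runs in O(n) time where n is the total number of elements.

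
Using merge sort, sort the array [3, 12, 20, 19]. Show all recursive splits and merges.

Merge sort trace:

Split: [3, 12, 20, 19] -> [3, 12] and [20, 19]
  Split: [3, 12] -> [3] and [12]
  Merge: [3] + [12] -> [3, 12]
  Split: [20, 19] -> [20] and [19]
  Merge: [20] + [19] -> [19, 20]
Merge: [3, 12] + [19, 20] -> [3, 12, 19, 20]

Final sorted array: [3, 12, 19, 20]

The merge sort proceeds by recursively splitting the array and merging sorted halves.
After all merges, the sorted array is [3, 12, 19, 20].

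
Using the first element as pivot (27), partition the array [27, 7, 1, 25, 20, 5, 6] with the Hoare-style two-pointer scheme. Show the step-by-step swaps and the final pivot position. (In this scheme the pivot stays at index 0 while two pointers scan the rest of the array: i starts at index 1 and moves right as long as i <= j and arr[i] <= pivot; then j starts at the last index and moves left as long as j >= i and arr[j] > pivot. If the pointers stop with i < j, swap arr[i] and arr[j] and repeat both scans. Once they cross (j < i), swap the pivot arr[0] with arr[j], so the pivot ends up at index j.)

Hoare-style two-pointer partition with pivot = 27:

Initial array: [27, 7, 1, 25, 20, 5, 6]

Pointers start at i = 1, j = 6.
i ends at 7, j ends at 6: the pointers have crossed (j < i), so scanning stops.

Swap pivot arr[0] with arr[6] to place pivot at position 6: [6, 7, 1, 25, 20, 5, 27]
Pivot position: 6

After partitioning with pivot 27, the array becomes [6, 7, 1, 25, 20, 5, 27]. The pivot is placed at index 6. All elements to the left of the pivot are <= 27, and all elements to the right are > 27.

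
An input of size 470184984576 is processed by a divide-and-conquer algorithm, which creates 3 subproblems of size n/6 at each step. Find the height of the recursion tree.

For divide and conquer with division factor 6:

Problem sizes at each level:
Level 0: 470184984576
Level 1: 78364164096
Level 2: 13060694016
Level 3: 2176782336
Level 4: 362797056
Level 5: 60466176
Level 6: 10077696
Level 7: 1679616
Level 8: 279936
Level 9: 46656
Level 10: 7776
Level 11: 1296
Level 12: 216
Level 13: 36
Level 14: 6
Level 15: 1

The root is level 0 and the size-1 base case is level 15 (the tree spans levels 0 through 15, i.e. 16 levels counting the root), so the depth is the number of divisions: log_6(470184984576) = 15

The recursion tree depth is log_6(470184984576) = 15. At each level, the problem size is divided by 6, so it takes 15 divisions to reduce to a base case of size 1. The algorithm makes 3 recursive calls at each level.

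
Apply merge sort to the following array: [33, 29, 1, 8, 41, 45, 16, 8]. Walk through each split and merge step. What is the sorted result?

Merge sort trace:

Split: [33, 29, 1, 8, 41, 45, 16, 8] -> [33, 29, 1, 8] and [41, 45, 16, 8]
  Split: [33, 29, 1, 8] -> [33, 29] and [1, 8]
    Split: [33, 29] -> [33] and [29]
    Merge: [33] + [29] -> [29, 33]
    Split: [1, 8] -> [1] and [8]
    Merge: [1] + [8] -> [1, 8]
  Merge: [29, 33] + [1, 8] -> [1, 8, 29, 33]
  Split: [41, 45, 16, 8] -> [41, 45] and [16, 8]
    Split: [41, 45] -> [41] and [45]
    Merge: [41] + [45] -> [41, 45]
    Split: [16, 8] -> [16] and [8]
    Merge: [16] + [8] -> [8, 16]
  Merge: [41, 45] + [8, 16] -> [8, 16, 41, 45]
Merge: [1, 8, 29, 33] + [8, 16, 41, 45] -> [1, 8, 8, 16, 29, 33, 41, 45]

Final sorted array: [1, 8, 8, 16, 29, 33, 41, 45]

The merge sort proceeds by recursively splitting the array and merging sorted halves.
After all merges, the sorted array is [1, 8, 8, 16, 29, 33, 41, 45].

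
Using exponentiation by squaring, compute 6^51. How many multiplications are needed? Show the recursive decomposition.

Computing 6^51 by squaring (build up from 6^1; each line after the first costs one multiplication):

6^1 = 6
6^2 = (6^1)^2 = 6^2 = 36
6^3 = 6 * 6^2 = 6 * 36 = 216
6^6 = (6^3)^2 = 216^2 = 46656
6^12 = (6^6)^2 = 46656^2 = 2176782336
6^24 = (6^12)^2 = 2176782336^2 = 4738381338321616896
6^25 = 6 * 6^24 = 6 * 4738381338321616896 = 28430288029929701376
6^50 = (6^25)^2 = 28430288029929701376^2 = 808281277464764060643139600456536293376
6^51 = 6 * 6^50 = 6 * 808281277464764060643139600456536293376 = 4849687664788584363858837602739217760256

Result: 4849687664788584363858837602739217760256
Multiplications needed: 8 (8 lines after 6^1)

6^51 = 4849687664788584363858837602739217760256. Using exponentiation by squaring, this requires 8 multiplications. The key idea: if the exponent is even, square the half-power; if odd, multiply by the base once.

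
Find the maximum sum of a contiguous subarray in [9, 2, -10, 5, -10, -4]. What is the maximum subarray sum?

Using Kadane's algorithm on [9, 2, -10, 5, -10, -4]:

Scanning through the array:
Position 1 (value 2): max_ending_here = 11, max_so_far = 11
Position 2 (value -10): max_ending_here = 1, max_so_far = 11
Position 3 (value 5): max_ending_here = 6, max_so_far = 11
Position 4 (value -10): max_ending_here = -4, max_so_far = 11
Position 5 (value -4): max_ending_here = -4, max_so_far = 11

Maximum subarray: [9, 2]
Maximum sum: 11

The maximum subarray is [9, 2] with sum 11. This subarray runs from index 0 to index 1.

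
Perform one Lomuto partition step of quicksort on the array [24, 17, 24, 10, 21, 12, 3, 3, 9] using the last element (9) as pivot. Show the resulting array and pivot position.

Lomuto partition with pivot = 9:

Initial array: [24, 17, 24, 10, 21, 12, 3, 3, 9]

arr[0]=24 > 9: no swap
arr[1]=17 > 9: no swap
arr[2]=24 > 9: no swap
arr[3]=10 > 9: no swap
arr[4]=21 > 9: no swap
arr[5]=12 > 9: no swap
arr[6]=3 <= 9: swap with position 0, array becomes [3, 17, 24, 10, 21, 12, 24, 3, 9]
arr[7]=3 <= 9: swap with position 1, array becomes [3, 3, 24, 10, 21, 12, 24, 17, 9]

Place pivot at position 2: [3, 3, 9, 10, 21, 12, 24, 17, 24]
Pivot position: 2

After partitioning with pivot 9, the array becomes [3, 3, 9, 10, 21, 12, 24, 17, 24]. The pivot is placed at index 2. All elements to the left of the pivot are <= 9, and all elements to the right are > 9.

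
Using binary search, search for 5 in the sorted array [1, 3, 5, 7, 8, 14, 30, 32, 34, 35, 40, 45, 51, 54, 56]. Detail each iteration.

Binary search for 5 in [1, 3, 5, 7, 8, 14, 30, 32, 34, 35, 40, 45, 51, 54, 56]:

lo=0, hi=14, mid=7, arr[mid]=32 -> 32 > 5, search left half
lo=0, hi=6, mid=3, arr[mid]=7 -> 7 > 5, search left half
lo=0, hi=2, mid=1, arr[mid]=3 -> 3 < 5, search right half
lo=2, hi=2, mid=2, arr[mid]=5 -> Found target at index 2!

Binary search finds 5 at index 2 after 4 comparisons. The search repeatedly halves the search space by comparing with the middle element.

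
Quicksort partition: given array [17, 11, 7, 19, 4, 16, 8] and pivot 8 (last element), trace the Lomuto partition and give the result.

Lomuto partition with pivot = 8:

Initial array: [17, 11, 7, 19, 4, 16, 8]

arr[0]=17 > 8: no swap
arr[1]=11 > 8: no swap
arr[2]=7 <= 8: swap with position 0, array becomes [7, 11, 17, 19, 4, 16, 8]
arr[3]=19 > 8: no swap
arr[4]=4 <= 8: swap with position 1, array becomes [7, 4, 17, 19, 11, 16, 8]
arr[5]=16 > 8: no swap

Place pivot at position 2: [7, 4, 8, 19, 11, 16, 17]
Pivot position: 2

After partitioning with pivot 8, the array becomes [7, 4, 8, 19, 11, 16, 17]. The pivot is placed at index 2. All elements to the left of the pivot are <= 8, and all elements to the right are > 8.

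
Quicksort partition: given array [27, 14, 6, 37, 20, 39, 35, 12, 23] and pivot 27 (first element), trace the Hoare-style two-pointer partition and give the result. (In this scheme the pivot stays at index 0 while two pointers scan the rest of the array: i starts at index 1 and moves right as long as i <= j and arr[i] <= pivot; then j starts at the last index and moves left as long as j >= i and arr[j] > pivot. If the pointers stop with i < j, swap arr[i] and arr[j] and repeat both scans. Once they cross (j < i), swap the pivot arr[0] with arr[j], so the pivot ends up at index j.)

Hoare-style two-pointer partition with pivot = 27:

Initial array: [27, 14, 6, 37, 20, 39, 35, 12, 23]

Pointers start at i = 1, j = 8.
i stops at index 3 (arr[3]=37 > 27), j stops at index 8 (arr[8]=23 <= 27): swap arr[3] and arr[8], array becomes [27, 14, 6, 23, 20, 39, 35, 12, 37]
i stops at index 5 (arr[5]=39 > 27), j stops at index 7 (arr[7]=12 <= 27): swap arr[5] and arr[7], array becomes [27, 14, 6, 23, 20, 12, 35, 39, 37]
i ends at 6, j ends at 5: the pointers have crossed (j < i), so scanning stops.

Swap pivot arr[0] with arr[5] to place pivot at position 5: [12, 14, 6, 23, 20, 27, 35, 39, 37]
Pivot position: 5

After partitioning with pivot 27, the array becomes [12, 14, 6, 23, 20, 27, 35, 39, 37]. The pivot is placed at index 5. All elements to the left of the pivot are <= 27, and all elements to the right are > 27.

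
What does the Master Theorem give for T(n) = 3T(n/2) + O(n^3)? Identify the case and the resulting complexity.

Master Theorem for T(n) = 3T(n/2) + O(n^3):

a = 3, b = 2, c = 3
log_b(a) = log_2(3) = 1.5850

Case 3: c = 3 > log_2(3) = 1.5850
T(n) = O(n^3) = O(n^3)

For T(n) = 3T(n/2) + O(n^3): log_2(3) = 1.5850. This is Case 3 of the Master Theorem (c > log_b(a), work dominated by root), giving O(n^3).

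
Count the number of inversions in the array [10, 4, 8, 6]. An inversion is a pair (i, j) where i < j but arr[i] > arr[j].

Finding inversions in [10, 4, 8, 6]:

(0, 1): arr[0]=10 > arr[1]=4
(0, 2): arr[0]=10 > arr[2]=8
(0, 3): arr[0]=10 > arr[3]=6
(2, 3): arr[2]=8 > arr[3]=6

Total inversions: 4

The array has 4 inversion(s): (0,1), (0,2), (0,3), (2,3). Each pair (i,j) satisfies i < j and arr[i] > arr[j].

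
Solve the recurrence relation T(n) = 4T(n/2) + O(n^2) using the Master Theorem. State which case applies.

Master Theorem for T(n) = 4T(n/2) + O(n^2):

a = 4, b = 2, c = 2
log_b(a) = log_2(4) = 2.0000

Case 2: c = 2 = log_2(4) = 2.0000
T(n) = O(n^2 log n) = O(n^2 log n)

For T(n) = 4T(n/2) + O(n^2): log_2(4) = 2.0000. This is Case 2 of the Master Theorem (c = log_b(a), equal work at all levels), giving O(n^2 log n).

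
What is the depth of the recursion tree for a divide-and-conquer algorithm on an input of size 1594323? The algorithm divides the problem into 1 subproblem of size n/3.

For divide and conquer with division factor 3:

Problem sizes at each level:
Level 0: 1594323
Level 1: 531441
Level 2: 177147
Level 3: 59049
Level 4: 19683
Level 5: 6561
Level 6: 2187
Level 7: 729
Level 8: 243
Level 9: 81
Level 10: 27
Level 11: 9
Level 12: 3
Level 13: 1

The root is level 0 and the size-1 base case is level 13 (the tree spans levels 0 through 13, i.e. 14 levels counting the root), so the depth is the number of divisions: log_3(1594323) = 13

The recursion tree depth is log_3(1594323) = 13. At each level, the problem size is divided by 3, so it takes 13 divisions to reduce to a base case of size 1. The algorithm makes 1 recursive call at each level.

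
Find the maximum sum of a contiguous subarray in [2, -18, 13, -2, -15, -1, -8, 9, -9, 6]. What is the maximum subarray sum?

Using Kadane's algorithm on [2, -18, 13, -2, -15, -1, -8, 9, -9, 6]:

Scanning through the array:
Position 1 (value -18): max_ending_here = -16, max_so_far = 2
Position 2 (value 13): max_ending_here = 13, max_so_far = 13
Position 3 (value -2): max_ending_here = 11, max_so_far = 13
Position 4 (value -15): max_ending_here = -4, max_so_far = 13
Position 5 (value -1): max_ending_here = -1, max_so_far = 13
Position 6 (value -8): max_ending_here = -8, max_so_far = 13
Position 7 (value 9): max_ending_here = 9, max_so_far = 13
Position 8 (value -9): max_ending_here = 0, max_so_far = 13
Position 9 (value 6): max_ending_here = 6, max_so_far = 13

Maximum subarray: [13]
Maximum sum: 13

The maximum subarray is [13] with sum 13. This subarray runs from index 2 to index 2.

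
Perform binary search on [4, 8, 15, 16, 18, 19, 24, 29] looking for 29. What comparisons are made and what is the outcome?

Binary search for 29 in [4, 8, 15, 16, 18, 19, 24, 29]:

lo=0, hi=7, mid=3, arr[mid]=16 -> 16 < 29, search right half
lo=4, hi=7, mid=5, arr[mid]=19 -> 19 < 29, search right half
lo=6, hi=7, mid=6, arr[mid]=24 -> 24 < 29, search right half
lo=7, hi=7, mid=7, arr[mid]=29 -> Found target at index 7!

Binary search finds 29 at index 7 after 4 comparisons. The search repeatedly halves the search space by comparing with the middle element.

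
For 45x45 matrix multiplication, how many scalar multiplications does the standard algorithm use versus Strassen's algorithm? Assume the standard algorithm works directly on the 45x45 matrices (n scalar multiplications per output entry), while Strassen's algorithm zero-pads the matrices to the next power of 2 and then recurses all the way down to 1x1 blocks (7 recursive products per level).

Matrix multiplication for 45x45 matrices:

Strassen's algorithm requires power-of-2 dimensions. Pad 45x45 to 64x64 (next power of 2).

Standard algorithm: 45^3 = 91125 multiplications
Strassen's algorithm: 7^(log2(64)) = 7^6 = 117649 multiplications
Difference: 91125 - 117649 = -26524 (Strassen uses MORE here due to padding overhead — for small or just-over-power-of-2 n, padding can outweigh the per-level savings)

Standard: 91125 multiplications (45^3). Strassen: 117649 multiplications (7^6, after padding to 64x64). Strassen reduces 8 recursive multiplications to 7 at each level.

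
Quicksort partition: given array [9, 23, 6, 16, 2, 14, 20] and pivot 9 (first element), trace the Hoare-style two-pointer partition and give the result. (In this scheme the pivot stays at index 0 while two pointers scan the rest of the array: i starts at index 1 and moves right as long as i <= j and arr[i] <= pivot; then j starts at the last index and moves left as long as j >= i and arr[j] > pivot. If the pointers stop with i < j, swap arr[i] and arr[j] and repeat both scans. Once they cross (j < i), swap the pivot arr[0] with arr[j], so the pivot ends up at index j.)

Hoare-style two-pointer partition with pivot = 9:

Initial array: [9, 23, 6, 16, 2, 14, 20]

Pointers start at i = 1, j = 6.
i stops at index 1 (arr[1]=23 > 9), j stops at index 4 (arr[4]=2 <= 9): swap arr[1] and arr[4], array becomes [9, 2, 6, 16, 23, 14, 20]
i ends at 3, j ends at 2: the pointers have crossed (j < i), so scanning stops.

Swap pivot arr[0] with arr[2] to place pivot at position 2: [6, 2, 9, 16, 23, 14, 20]
Pivot position: 2

After partitioning with pivot 9, the array becomes [6, 2, 9, 16, 23, 14, 20]. The pivot is placed at index 2. All elements to the left of the pivot are <= 9, and all elements to the right are > 9.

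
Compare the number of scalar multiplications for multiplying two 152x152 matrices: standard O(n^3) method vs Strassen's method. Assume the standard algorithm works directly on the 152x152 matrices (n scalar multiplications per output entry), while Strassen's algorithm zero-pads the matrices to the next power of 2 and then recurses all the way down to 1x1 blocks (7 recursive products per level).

Matrix multiplication for 152x152 matrices:

Strassen's algorithm requires power-of-2 dimensions. Pad 152x152 to 256x256 (next power of 2).

Standard algorithm: 152^3 = 3511808 multiplications
Strassen's algorithm: 7^(log2(256)) = 7^8 = 5764801 multiplications
Difference: 3511808 - 5764801 = -2252993 (Strassen uses MORE here due to padding overhead — for small or just-over-power-of-2 n, padding can outweigh the per-level savings)

Standard: 3511808 multiplications (152^3). Strassen: 5764801 multiplications (7^8, after padding to 256x256). Strassen reduces 8 recursive multiplications to 7 at each level.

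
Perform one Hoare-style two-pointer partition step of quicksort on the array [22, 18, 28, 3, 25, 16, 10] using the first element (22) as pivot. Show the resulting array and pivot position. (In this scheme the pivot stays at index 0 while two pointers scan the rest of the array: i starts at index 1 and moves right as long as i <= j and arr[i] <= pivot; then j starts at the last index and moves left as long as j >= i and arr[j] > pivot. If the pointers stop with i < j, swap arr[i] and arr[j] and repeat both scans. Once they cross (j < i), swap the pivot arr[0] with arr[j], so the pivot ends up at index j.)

Hoare-style two-pointer partition with pivot = 22:

Initial array: [22, 18, 28, 3, 25, 16, 10]

Pointers start at i = 1, j = 6.
i stops at index 2 (arr[2]=28 > 22), j stops at index 6 (arr[6]=10 <= 22): swap arr[2] and arr[6], array becomes [22, 18, 10, 3, 25, 16, 28]
i stops at index 4 (arr[4]=25 > 22), j stops at index 5 (arr[5]=16 <= 22): swap arr[4] and arr[5], array becomes [22, 18, 10, 3, 16, 25, 28]
i ends at 5, j ends at 4: the pointers have crossed (j < i), so scanning stops.

Swap pivot arr[0] with arr[4] to place pivot at position 4: [16, 18, 10, 3, 22, 25, 28]
Pivot position: 4

After partitioning with pivot 22, the array becomes [16, 18, 10, 3, 22, 25, 28]. The pivot is placed at index 4. All elements to the left of the pivot are <= 22, and all elements to the right are > 22.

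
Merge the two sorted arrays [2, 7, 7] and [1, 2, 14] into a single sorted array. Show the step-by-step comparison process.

Merging process:

Compare 2 vs 1: take 1 from right. Merged: [1]
Compare 2 vs 2: take 2 from left. Merged: [1, 2]
Compare 7 vs 2: take 2 from right. Merged: [1, 2, 2]
Compare 7 vs 14: take 7 from left. Merged: [1, 2, 2, 7]
Compare 7 vs 14: take 7 from left. Merged: [1, 2, 2, 7, 7]
Append remaining from right: [14]. Merged: [1, 2, 2, 7, 7, 14]

Final merged array: [1, 2, 2, 7, 7, 14]
Total comparisons: 5

The merged array is [1, 2, 2, 7, 7, 14], requiring 5 comparisons. The merge step runs in O(n) time where n is the total number of elements.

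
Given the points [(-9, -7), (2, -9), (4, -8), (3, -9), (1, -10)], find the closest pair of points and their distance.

Computing all pairwise distances among 5 points:

d((-9, -7), (2, -9)) = 11.1803
d((-9, -7), (4, -8)) = 13.0384
d((-9, -7), (3, -9)) = 12.1655
d((-9, -7), (1, -10)) = 10.4403
d((2, -9), (4, -8)) = 2.2361
d((2, -9), (3, -9)) = 1.0 <-- minimum
d((2, -9), (1, -10)) = 1.4142
d((4, -8), (3, -9)) = 1.4142
d((4, -8), (1, -10)) = 3.6056
d((3, -9), (1, -10)) = 2.2361

Closest pair: (2, -9) and (3, -9) with distance 1.0

The closest pair is (2, -9) and (3, -9) with Euclidean distance 1.0. For 5 points, brute-force pairwise comparison is shown above. For large n, the divide-and-conquer algorithm (sort by x, recurse on halves, check the dividing strip) achieves O(n log n).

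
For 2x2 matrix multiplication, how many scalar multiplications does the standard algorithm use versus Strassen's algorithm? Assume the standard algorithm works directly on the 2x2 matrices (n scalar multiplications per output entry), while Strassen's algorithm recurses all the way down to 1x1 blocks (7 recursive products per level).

Matrix multiplication for 2x2 matrices:

Standard algorithm: 2^3 = 8 multiplications
Strassen's algorithm: 7^(log2(2)) = 7^1 = 7 multiplications
Savings: 8 - 7 = 1 multiplications

Standard: 8 multiplications (2^3). Strassen: 7 multiplications (7^1). Strassen reduces 8 recursive multiplications to 7 at each level.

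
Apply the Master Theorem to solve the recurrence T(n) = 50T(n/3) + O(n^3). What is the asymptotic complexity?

Master Theorem for T(n) = 50T(n/3) + O(n^3):

a = 50, b = 3, c = 3
log_b(a) = log_3(50) = 3.5609

Case 1: c = 3 < log_3(50) = 3.5609
T(n) = O(n^(log_3 50))

For T(n) = 50T(n/3) + O(n^3): log_3(50) = 3.5609. This is Case 1 of the Master Theorem (c < log_b(a), work dominated by leaves), giving O(n^(log_3 50)).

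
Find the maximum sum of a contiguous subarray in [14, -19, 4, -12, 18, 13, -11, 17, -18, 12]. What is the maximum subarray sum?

Using Kadane's algorithm on [14, -19, 4, -12, 18, 13, -11, 17, -18, 12]:

Scanning through the array:
Position 1 (value -19): max_ending_here = -5, max_so_far = 14
Position 2 (value 4): max_ending_here = 4, max_so_far = 14
Position 3 (value -12): max_ending_here = -8, max_so_far = 14
Position 4 (value 18): max_ending_here = 18, max_so_far = 18
Position 5 (value 13): max_ending_here = 31, max_so_far = 31
Position 6 (value -11): max_ending_here = 20, max_so_far = 31
Position 7 (value 17): max_ending_here = 37, max_so_far = 37
Position 8 (value -18): max_ending_here = 19, max_so_far = 37
Position 9 (value 12): max_ending_here = 31, max_so_far = 37

Maximum subarray: [18, 13, -11, 17]
Maximum sum: 37

The maximum subarray is [18, 13, -11, 17] with sum 37. This subarray runs from index 4 to index 7.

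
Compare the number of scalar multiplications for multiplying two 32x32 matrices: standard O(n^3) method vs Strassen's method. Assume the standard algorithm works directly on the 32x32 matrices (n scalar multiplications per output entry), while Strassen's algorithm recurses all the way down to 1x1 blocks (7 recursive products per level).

Matrix multiplication for 32x32 matrices:

Standard algorithm: 32^3 = 32768 multiplications
Strassen's algorithm: 7^(log2(32)) = 7^5 = 16807 multiplications
Savings: 32768 - 16807 = 15961 multiplications

Standard: 32768 multiplications (32^3). Strassen: 16807 multiplications (7^5). Strassen reduces 8 recursive multiplications to 7 at each level.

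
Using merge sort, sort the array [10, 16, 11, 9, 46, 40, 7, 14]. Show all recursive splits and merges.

Merge sort trace:

Split: [10, 16, 11, 9, 46, 40, 7, 14] -> [10, 16, 11, 9] and [46, 40, 7, 14]
  Split: [10, 16, 11, 9] -> [10, 16] and [11, 9]
    Split: [10, 16] -> [10] and [16]
    Merge: [10] + [16] -> [10, 16]
    Split: [11, 9] -> [11] and [9]
    Merge: [11] + [9] -> [9, 11]
  Merge: [10, 16] + [9, 11] -> [9, 10, 11, 16]
  Split: [46, 40, 7, 14] -> [46, 40] and [7, 14]
    Split: [46, 40] -> [46] and [40]
    Merge: [46] + [40] -> [40, 46]
    Split: [7, 14] -> [7] and [14]
    Merge: [7] + [14] -> [7, 14]
  Merge: [40, 46] + [7, 14] -> [7, 14, 40, 46]
Merge: [9, 10, 11, 16] + [7, 14, 40, 46] -> [7, 9, 10, 11, 14, 16, 40, 46]

Final sorted array: [7, 9, 10, 11, 14, 16, 40, 46]

The merge sort proceeds by recursively splitting the array and merging sorted halves.
After all merges, the sorted array is [7, 9, 10, 11, 14, 16, 40, 46].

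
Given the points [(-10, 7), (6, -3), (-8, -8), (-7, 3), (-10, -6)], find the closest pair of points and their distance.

Computing all pairwise distances among 5 points:

d((-10, 7), (6, -3)) = 18.868
d((-10, 7), (-8, -8)) = 15.1327
d((-10, 7), (-7, 3)) = 5.0
d((-10, 7), (-10, -6)) = 13.0
d((6, -3), (-8, -8)) = 14.8661
d((6, -3), (-7, 3)) = 14.3178
d((6, -3), (-10, -6)) = 16.2788
d((-8, -8), (-7, 3)) = 11.0454
d((-8, -8), (-10, -6)) = 2.8284 <-- minimum
d((-7, 3), (-10, -6)) = 9.4868

Closest pair: (-8, -8) and (-10, -6) with distance 2.8284

The closest pair is (-8, -8) and (-10, -6) with Euclidean distance 2.8284. For 5 points, brute-force pairwise comparison is shown above. For large n, the divide-and-conquer algorithm (sort by x, recurse on halves, check the dividing strip) achieves O(n log n).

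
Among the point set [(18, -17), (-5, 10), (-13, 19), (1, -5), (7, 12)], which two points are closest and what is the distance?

Computing all pairwise distances among 5 points:

d((18, -17), (-5, 10)) = 35.4683
d((18, -17), (-13, 19)) = 47.5079
d((18, -17), (1, -5)) = 20.8087
d((18, -17), (7, 12)) = 31.0161
d((-5, 10), (-13, 19)) = 12.0416 <-- minimum
d((-5, 10), (1, -5)) = 16.1555
d((-5, 10), (7, 12)) = 12.1655
d((-13, 19), (1, -5)) = 27.7849
d((-13, 19), (7, 12)) = 21.1896
d((1, -5), (7, 12)) = 18.0278

Closest pair: (-5, 10) and (-13, 19) with distance 12.0416

The closest pair is (-5, 10) and (-13, 19) with Euclidean distance 12.0416. For 5 points, brute-force pairwise comparison is shown above. For large n, the divide-and-conquer algorithm (sort by x, recurse on halves, check the dividing strip) achieves O(n log n).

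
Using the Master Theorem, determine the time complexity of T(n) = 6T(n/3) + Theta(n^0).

Master Theorem for T(n) = 6T(n/3) + O(n^0):

a = 6, b = 3, c = 0
log_b(a) = log_3(6) = 1.6309

Case 1: c = 0 < log_3(6) = 1.6309
T(n) = O(n^(log_3 6))

For T(n) = 6T(n/3) + O(n^0): log_3(6) = 1.6309. This is Case 1 of the Master Theorem (c < log_b(a), work dominated by leaves), giving O(n^(log_3 6)).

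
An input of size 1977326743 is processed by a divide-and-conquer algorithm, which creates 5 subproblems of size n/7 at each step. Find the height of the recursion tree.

For divide and conquer with division factor 7:

Problem sizes at each level:
Level 0: 1977326743
Level 1: 282475249
Level 2: 40353607
Level 3: 5764801
Level 4: 823543
Level 5: 117649
Level 6: 16807
Level 7: 2401
Level 8: 343
Level 9: 49
Level 10: 7
Level 11: 1

The root is level 0 and the size-1 base case is level 11 (the tree spans levels 0 through 11, i.e. 12 levels counting the root), so the depth is the number of divisions: log_7(1977326743) = 11

The recursion tree depth is log_7(1977326743) = 11. At each level, the problem size is divided by 7, so it takes 11 divisions to reduce to a base case of size 1. The algorithm makes 5 recursive calls at each level.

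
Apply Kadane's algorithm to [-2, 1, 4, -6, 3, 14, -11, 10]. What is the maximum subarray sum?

Using Kadane's algorithm on [-2, 1, 4, -6, 3, 14, -11, 10]:

Scanning through the array:
Position 1 (value 1): max_ending_here = 1, max_so_far = 1
Position 2 (value 4): max_ending_here = 5, max_so_far = 5
Position 3 (value -6): max_ending_here = -1, max_so_far = 5
Position 4 (value 3): max_ending_here = 3, max_so_far = 5
Position 5 (value 14): max_ending_here = 17, max_so_far = 17
Position 6 (value -11): max_ending_here = 6, max_so_far = 17
Position 7 (value 10): max_ending_here = 16, max_so_far = 17

Maximum subarray: [3, 14]
Maximum sum: 17

The maximum subarray is [3, 14] with sum 17. This subarray runs from index 4 to index 5.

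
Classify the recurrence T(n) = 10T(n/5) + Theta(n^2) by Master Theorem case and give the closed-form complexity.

Master Theorem for T(n) = 10T(n/5) + O(n^2):

a = 10, b = 5, c = 2
log_b(a) = log_5(10) = 1.4307

Case 3: c = 2 > log_5(10) = 1.4307
T(n) = O(n^2) = O(n^2)

For T(n) = 10T(n/5) + O(n^2): log_5(10) = 1.4307. This is Case 3 of the Master Theorem (c > log_b(a), work dominated by root), giving O(n^2).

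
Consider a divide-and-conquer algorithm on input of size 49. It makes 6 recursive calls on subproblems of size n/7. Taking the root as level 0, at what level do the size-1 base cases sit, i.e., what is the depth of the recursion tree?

For divide and conquer with division factor 7:

Problem sizes at each level:
Level 0: 49
Level 1: 7
Level 2: 1

The root is level 0 and the size-1 base case is level 2 (the tree spans levels 0 through 2, i.e. 3 levels counting the root), so the depth is the number of divisions: log_7(49) = 2

The recursion tree depth is log_7(49) = 2. At each level, the problem size is divided by 7, so it takes 2 divisions to reduce to a base case of size 1. The algorithm makes 6 recursive calls at each level.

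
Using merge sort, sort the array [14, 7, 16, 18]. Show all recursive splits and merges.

Merge sort trace:

Split: [14, 7, 16, 18] -> [14, 7] and [16, 18]
  Split: [14, 7] -> [14] and [7]
  Merge: [14] + [7] -> [7, 14]
  Split: [16, 18] -> [16] and [18]
  Merge: [16] + [18] -> [16, 18]
Merge: [7, 14] + [16, 18] -> [7, 14, 16, 18]

Final sorted array: [7, 14, 16, 18]

The merge sort proceeds by recursively splitting the array and merging sorted halves.
After all merges, the sorted array is [7, 14, 16, 18].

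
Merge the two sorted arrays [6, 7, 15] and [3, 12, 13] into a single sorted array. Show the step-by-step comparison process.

Merging process:

Compare 6 vs 3: take 3 from right. Merged: [3]
Compare 6 vs 12: take 6 from left. Merged: [3, 6]
Compare 7 vs 12: take 7 from left. Merged: [3, 6, 7]
Compare 15 vs 12: take 12 from right. Merged: [3, 6, 7, 12]
Compare 15 vs 13: take 13 from right. Merged: [3, 6, 7, 12, 13]
Append remaining from left: [15]. Merged: [3, 6, 7, 12, 13, 15]

Final merged array: [3, 6, 7, 12, 13, 15]
Total comparisons: 5

The merged array is [3, 6, 7, 12, 13, 15], requiring 5 comparisons. The merge step runs in O(n) time where n is the total number of elements.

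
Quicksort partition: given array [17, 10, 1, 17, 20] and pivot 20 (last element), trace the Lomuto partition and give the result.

Lomuto partition with pivot = 20:

Initial array: [17, 10, 1, 17, 20]

arr[0]=17 <= 20: swap with position 0, array becomes [17, 10, 1, 17, 20]
arr[1]=10 <= 20: swap with position 1, array becomes [17, 10, 1, 17, 20]
arr[2]=1 <= 20: swap with position 2, array becomes [17, 10, 1, 17, 20]
arr[3]=17 <= 20: swap with position 3, array becomes [17, 10, 1, 17, 20]

Place pivot at position 4: [17, 10, 1, 17, 20]
Pivot position: 4

After partitioning with pivot 20, the array becomes [17, 10, 1, 17, 20]. The pivot is placed at index 4. All elements to the left of the pivot are <= 20, and all elements to the right are > 20.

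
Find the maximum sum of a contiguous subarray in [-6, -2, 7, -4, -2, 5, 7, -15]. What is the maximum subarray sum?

Using Kadane's algorithm on [-6, -2, 7, -4, -2, 5, 7, -15]:

Scanning through the array:
Position 1 (value -2): max_ending_here = -2, max_so_far = -2
Position 2 (value 7): max_ending_here = 7, max_so_far = 7
Position 3 (value -4): max_ending_here = 3, max_so_far = 7
Position 4 (value -2): max_ending_here = 1, max_so_far = 7
Position 5 (value 5): max_ending_here = 6, max_so_far = 7
Position 6 (value 7): max_ending_here = 13, max_so_far = 13
Position 7 (value -15): max_ending_here = -2, max_so_far = 13

Maximum subarray: [7, -4, -2, 5, 7]
Maximum sum: 13

The maximum subarray is [7, -4, -2, 5, 7] with sum 13. This subarray runs from index 2 to index 6.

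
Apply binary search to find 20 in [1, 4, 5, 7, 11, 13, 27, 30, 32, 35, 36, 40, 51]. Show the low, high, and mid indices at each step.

Binary search for 20 in [1, 4, 5, 7, 11, 13, 27, 30, 32, 35, 36, 40, 51]:

lo=0, hi=12, mid=6, arr[mid]=27 -> 27 > 20, search left half
lo=0, hi=5, mid=2, arr[mid]=5 -> 5 < 20, search right half
lo=3, hi=5, mid=4, arr[mid]=11 -> 11 < 20, search right half
lo=5, hi=5, mid=5, arr[mid]=13 -> 13 < 20, search right half
lo=6 > hi=5, target 20 not found

Binary search determines that 20 is not in the array after 4 comparisons. The search space was exhausted without finding the target.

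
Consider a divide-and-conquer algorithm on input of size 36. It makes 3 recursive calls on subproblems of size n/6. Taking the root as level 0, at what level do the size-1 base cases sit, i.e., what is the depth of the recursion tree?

For divide and conquer with division factor 6:

Problem sizes at each level:
Level 0: 36
Level 1: 6
Level 2: 1

The root is level 0 and the size-1 base case is level 2 (the tree spans levels 0 through 2, i.e. 3 levels counting the root), so the depth is the number of divisions: log_6(36) = 2

The recursion tree depth is log_6(36) = 2. At each level, the problem size is divided by 6, so it takes 2 divisions to reduce to a base case of size 1. The algorithm makes 3 recursive calls at each level.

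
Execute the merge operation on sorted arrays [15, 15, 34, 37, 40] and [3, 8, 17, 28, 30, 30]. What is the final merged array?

Merging process:

Compare 15 vs 3: take 3 from right. Merged: [3]
Compare 15 vs 8: take 8 from right. Merged: [3, 8]
Compare 15 vs 17: take 15 from left. Merged: [3, 8, 15]
Compare 15 vs 17: take 15 from left. Merged: [3, 8, 15, 15]
Compare 34 vs 17: take 17 from right. Merged: [3, 8, 15, 15, 17]
Compare 34 vs 28: take 28 from right. Merged: [3, 8, 15, 15, 17, 28]
Compare 34 vs 30: take 30 from right. Merged: [3, 8, 15, 15, 17, 28, 30]
Compare 34 vs 30: take 30 from right. Merged: [3, 8, 15, 15, 17, 28, 30, 30]
Append remaining from left: [34, 37, 40]. Merged: [3, 8, 15, 15, 17, 28, 30, 30, 34, 37, 40]

Final merged array: [3, 8, 15, 15, 17, 28, 30, 30, 34, 37, 40]
Total comparisons: 8

The merged array is [3, 8, 15, 15, 17, 28, 30, 30, 34, 37, 40], requiring 8 comparisons. The merge step runs in O(n) time where n is the total number of elements.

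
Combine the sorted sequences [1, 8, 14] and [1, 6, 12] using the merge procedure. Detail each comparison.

Merging process:

Compare 1 vs 1: take 1 from left. Merged: [1]
Compare 8 vs 1: take 1 from right. Merged: [1, 1]
Compare 8 vs 6: take 6 from right. Merged: [1, 1, 6]
Compare 8 vs 12: take 8 from left. Merged: [1, 1, 6, 8]
Compare 14 vs 12: take 12 from right. Merged: [1, 1, 6, 8, 12]
Append remaining from left: [14]. Merged: [1, 1, 6, 8, 12, 14]

Final merged array: [1, 1, 6, 8, 12, 14]
Total comparisons: 5

The merged array is [1, 1, 6, 8, 12, 14], requiring 5 comparisons. The merge step runs in O(n) time where n is the total number of elements.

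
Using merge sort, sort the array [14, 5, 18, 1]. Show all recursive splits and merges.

Merge sort trace:

Split: [14, 5, 18, 1] -> [14, 5] and [18, 1]
  Split: [14, 5] -> [14] and [5]
  Merge: [14] + [5] -> [5, 14]
  Split: [18, 1] -> [18] and [1]
  Merge: [18] + [1] -> [1, 18]
Merge: [5, 14] + [1, 18] -> [1, 5, 14, 18]

Final sorted array: [1, 5, 14, 18]

The merge sort proceeds by recursively splitting the array and merging sorted halves.
After all merges, the sorted array is [1, 5, 14, 18].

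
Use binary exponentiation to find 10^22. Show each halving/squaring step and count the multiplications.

Computing 10^22 by squaring (build up from 10^1; each line after the first costs one multiplication):

10^1 = 10
10^2 = (10^1)^2 = 10^2 = 100
10^4 = (10^2)^2 = 100^2 = 10000
10^5 = 10 * 10^4 = 10 * 10000 = 100000
10^10 = (10^5)^2 = 100000^2 = 10000000000
10^11 = 10 * 10^10 = 10 * 10000000000 = 100000000000
10^22 = (10^11)^2 = 100000000000^2 = 10000000000000000000000

Result: 10000000000000000000000
Multiplications needed: 6 (6 lines after 10^1)

10^22 = 10000000000000000000000. Using exponentiation by squaring, this requires 6 multiplications. The key idea: if the exponent is even, square the half-power; if odd, multiply by the base once.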